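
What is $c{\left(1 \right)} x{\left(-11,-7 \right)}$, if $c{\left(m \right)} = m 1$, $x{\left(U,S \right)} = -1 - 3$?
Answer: $-4$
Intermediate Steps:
$x{\left(U,S \right)} = -4$
$c{\left(m \right)} = m$
$c{\left(1 \right)} x{\left(-11,-7 \right)} = 1 \left(-4\right) = -4$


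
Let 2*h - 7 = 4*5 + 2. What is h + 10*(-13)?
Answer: -231/2 ≈ -115.50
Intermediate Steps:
h = 29/2 (h = 7/2 + (4*5 + 2)/2 = 7/2 + (20 + 2)/2 = 7/2 + (½)*22 = 7/2 + 11 = 29/2 ≈ 14.500)
h + 10*(-13) = 29/2 + 10*(-13) = 29/2 - 130 = -231/2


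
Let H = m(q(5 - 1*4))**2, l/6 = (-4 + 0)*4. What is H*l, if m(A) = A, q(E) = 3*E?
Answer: -864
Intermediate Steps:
l = -96 (l = 6*((-4 + 0)*4) = 6*(-4*4) = 6*(-16) = -96)
H = 9 (H = (3*(5 - 1*4))**2 = (3*(5 - 4))**2 = (3*1)**2 = 3**2 = 9)
H*l = 9*(-96) = -864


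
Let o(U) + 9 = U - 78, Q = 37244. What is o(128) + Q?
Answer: 37285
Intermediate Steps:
o(U) = -87 + U (o(U) = -9 + (U - 78) = -9 + (-78 + U) = -87 + U)
o(128) + Q = (-87 + 128) + 37244 = 41 + 37244 = 37285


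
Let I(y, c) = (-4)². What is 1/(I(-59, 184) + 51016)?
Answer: 1/51032 ≈ 1.9596e-5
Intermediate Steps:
I(y, c) = 16
1/(I(-59, 184) + 51016) = 1/(16 + 51016) = 1/51032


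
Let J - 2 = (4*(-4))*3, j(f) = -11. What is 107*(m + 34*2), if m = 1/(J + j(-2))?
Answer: 414625/57 ≈ 7274.1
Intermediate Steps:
J = -46 (J = 2 + (4*(-4))*3 = 2 - 16*3 = 2 - 48 = -46)
m = -1/57 (m = 1/(-46 - 11) = 1/(-57) = -1/57 ≈ -0.017544)
107*(m + 34*2) = 107*(-1/57 + 34*2) = 107*(-1/57 + 68) = 107*(3875/57) = 414625/57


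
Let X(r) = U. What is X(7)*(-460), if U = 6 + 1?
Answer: -3220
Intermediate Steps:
U = 7
X(r) = 7
X(7)*(-460) = 7*(-460) = -3220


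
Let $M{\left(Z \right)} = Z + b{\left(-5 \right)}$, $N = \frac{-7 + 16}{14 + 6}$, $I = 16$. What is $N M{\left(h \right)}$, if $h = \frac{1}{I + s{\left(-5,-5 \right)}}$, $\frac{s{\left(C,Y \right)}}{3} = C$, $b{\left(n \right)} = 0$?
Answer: $\frac{9}{20} \approx 0.45$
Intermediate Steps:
$s{\left(C,Y \right)} = 3 C$
$h = 1$ ($h = \frac{1}{16 + 3 \left(-5\right)} = \frac{1}{16 - 15} = 1^{-1} = 1$)
$N = \frac{9}{20} \approx 0.45$
$M{\left(Z \right)} = Z$ ($M{\left(Z \right)} = Z + 0 = Z$)
$N M{\left(h \right)} = \frac{9}{20} \cdot 1 = \frac{9}{20}$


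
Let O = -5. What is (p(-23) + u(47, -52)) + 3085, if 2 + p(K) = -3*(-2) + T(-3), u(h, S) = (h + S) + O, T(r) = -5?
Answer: 3074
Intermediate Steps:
u(h, S) = -5 + S + h (u(h, S) = (h + S) - 5 = (S + h) - 5 = -5 + S + h)
p(K) = -1 (p(K) = -2 + (-3*(-2) - 5) = -2 + (6 - 5) = -2 + 1 = -1)
(p(-23) + u(47, -52)) + 3085 = (-1 + (-5 - 52 + 47)) + 3085 = (-1 - 10) + 3085 = -11 + 3085 = 3074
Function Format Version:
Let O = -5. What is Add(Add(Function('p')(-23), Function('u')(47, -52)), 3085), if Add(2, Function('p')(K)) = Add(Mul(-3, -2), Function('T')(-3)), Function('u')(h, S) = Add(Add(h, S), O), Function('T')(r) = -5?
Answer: 3074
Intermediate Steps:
Function('u')(h, S) = Add(-5, S, h) (Function('u')(h, S) = Add(Add(h, S), -5) = Add(Add(S, h), -5) = Add(-5, S, h))
Function('p')(K) = -1 (Function('p')(K) = Add(-2, Add(Mul(-3, -2), -5)) = Add(-2, Add(6, -5)) = Add(-2, 1) = -1)
Add(Add(Function('p')(-23), Function('u')(47, -52)), 3085) = Add(Add(-1, Add(-5, -52, 47)), 3085) = Add(Add(-1, -10), 3085) = Add(-11, 3085) = 3074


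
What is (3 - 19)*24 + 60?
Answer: -324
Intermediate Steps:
(3 - 19)*24 + 60 = -16*24 + 60 = -384 + 60 = -324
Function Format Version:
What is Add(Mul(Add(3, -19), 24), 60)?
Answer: -324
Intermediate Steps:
Add(Mul(Add(3, -19), 24), 60) = Add(Mul(-16, 24), 60) = Add(-384, 60) = -324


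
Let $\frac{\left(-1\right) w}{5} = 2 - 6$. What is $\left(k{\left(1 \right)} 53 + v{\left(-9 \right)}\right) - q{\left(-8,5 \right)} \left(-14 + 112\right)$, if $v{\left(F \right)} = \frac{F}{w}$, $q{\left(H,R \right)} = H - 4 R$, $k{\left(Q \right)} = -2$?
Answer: $\frac{52751}{20} \approx 2637.6$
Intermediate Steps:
$w = 20$ ($w = - 5 \left(2 - 6\right) = \left(-5\right) \left(-4\right) = 20$)
$v{\left(F \right)} = \frac{F}{20}$
$\left(k{\left(1 \right)} 53 + v{\left(-9 \right)}\right) - q{\left(-8,5 \right)} \left(-14 + 112\right) = \left(\left(-2\right) 53 + \frac{1}{20} \left(-9\right)\right) - \left(-8 - 20\right) \left(-14 + 112\right) = \left(-106 - \frac{9}{20}\right) - \left(-8 - 20\right) 98 = - \frac{2129}{20} - \left(-28\right) 98 = - \frac{2129}{20} - -2744 = - \frac{2129}{20} + 2744 = \frac{52751}{20}$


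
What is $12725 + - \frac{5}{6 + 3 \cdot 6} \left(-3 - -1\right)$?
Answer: $\frac{152705}{12} \approx 12725.0$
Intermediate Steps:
$12725 + - \frac{5}{6 + 3 \cdot 6} \left(-3 - -1\right) = 12725 + - \frac{5}{6 + 18} \left(-3 + 1\right) = 12725 + - \frac{5}{24} \left(-2\right) = 12725 + \left(-5\right) \frac{1}{24} \left(-2\right) = 12725 - - \frac{5}{12} = 12725 + \frac{5}{12} = \frac{152705}{12}$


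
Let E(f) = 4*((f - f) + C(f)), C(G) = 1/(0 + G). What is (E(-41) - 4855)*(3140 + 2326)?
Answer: -1088056494/41 ≈ -2.6538e+7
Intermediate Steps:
C(G) = 1/G
E(f) = 4/f (E(f) = 4*((f - f) + 1/f) = 4*(0 + 1/f) = 4/f)
(E(-41) - 4855)*(3140 + 2326) = (4/(-41) - 4855)*(3140 + 2326) = (4*(-1/41) - 4855)*5466 = (-4/41 - 4855)*5466 = -199059/41*5466 = -1088056494/41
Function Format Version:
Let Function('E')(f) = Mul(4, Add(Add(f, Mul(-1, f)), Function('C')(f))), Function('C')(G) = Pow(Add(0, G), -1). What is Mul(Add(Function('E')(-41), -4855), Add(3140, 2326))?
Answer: Rational(-1088056494, 41) ≈ -2.6538e+7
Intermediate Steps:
Function('C')(G) = Pow(G, -1)
Function('E')(f) = Mul(4, Pow(f, -1)) (Function('E')(f) = Mul(4, Add(Add(f, Mul(-1, f)), Pow(f, -1))) = Mul(4, Add(0, Pow(f, -1))) = Mul(4, Pow(f, -1)))
Mul(Add(Function('E')(-41), -4855), Add(3140, 2326)) = Mul(Add(Mul(4, Pow(-41, -1)), -4855), Add(3140, 2326)) = Mul(Add(Mul(4, Rational(-1, 41)), -4855), 5466) = Mul(Add(Rational(-4, 41), -4855), 5466) = Mul(Rational(-199059, 41), 5466) = Rational(-1088056494, 41)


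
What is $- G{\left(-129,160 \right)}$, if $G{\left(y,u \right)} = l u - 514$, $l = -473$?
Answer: $76194$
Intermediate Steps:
$G{\left(y,u \right)} = -514 - 473 u$ ($G{\left(y,u \right)} = - 473 u - 514 = -514 - 473 u$)
$- G{\left(-129,160 \right)} = - (-514 - 75680) = \left(-1\right) \left(-76194\right) = 76194$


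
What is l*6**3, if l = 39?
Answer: 8424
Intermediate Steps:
l*6**3 = 39*6**3 = 39*216 = 8424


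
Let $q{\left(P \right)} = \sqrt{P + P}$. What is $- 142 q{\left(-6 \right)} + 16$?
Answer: $16 - 284 i \sqrt{3} \approx 16.0 - 491.9 i$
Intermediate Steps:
$q{\left(P \right)} = \sqrt{2} \sqrt{P}$ ($q{\left(P \right)} = \sqrt{2 P} = \sqrt{2} \sqrt{P}$)
$- 142 q{\left(-6 \right)} + 16 = - 142 \sqrt{2} \sqrt{-6} + 16 = - 142 \sqrt{2} i \sqrt{6} + 16 = - 142 \cdot 2 i \sqrt{3} + 16 = - 284 i \sqrt{3} + 16 = 16 - 284 i \sqrt{3}$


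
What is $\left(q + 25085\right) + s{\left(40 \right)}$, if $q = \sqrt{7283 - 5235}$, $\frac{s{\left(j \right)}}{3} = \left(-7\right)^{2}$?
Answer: $25232 + 32 \sqrt{2} \approx 25277.0$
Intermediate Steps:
$s{\left(j \right)} = 147$ ($s{\left(j \right)} = 3 \left(-7\right)^{2} = 3 \cdot 49 = 147$)
$q = 32 \sqrt{2}$ ($q = \sqrt{2048} = 32 \sqrt{2} \approx 45.255$)
$\left(q + 25085\right) + s{\left(40 \right)} = \left(32 \sqrt{2} + 25085\right) + 147 = \left(25085 + 32 \sqrt{2}\right) + 147 = 25232 + 32 \sqrt{2}$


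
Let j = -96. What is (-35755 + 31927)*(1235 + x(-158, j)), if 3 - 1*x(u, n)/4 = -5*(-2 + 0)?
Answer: -4620396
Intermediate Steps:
x(u, n) = -28 (x(u, n) = 12 - (-20)*(-2 + 0) = 12 - (-20)*(-2) = 12 - 4*10 = 12 - 40 = -28)
(-35755 + 31927)*(1235 + x(-158, j)) = (-35755 + 31927)*(1235 - 28) = -3828*1207 = -4620396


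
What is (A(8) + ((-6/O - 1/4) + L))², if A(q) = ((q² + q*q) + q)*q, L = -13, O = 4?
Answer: 18429849/16 ≈ 1.1519e+6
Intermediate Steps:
A(q) = q*(q + 2*q²) (A(q) = ((q² + q²) + q)*q = (2*q² + q)*q = (q + 2*q²)*q = q*(q + 2*q²))
(A(8) + ((-6/O - 1/4) + L))² = (8²*(1 + 2*8) + ((-6/4 - 1/4) - 13))² = (64*(1 + 16) + ((-6*¼ - 1*¼) - 13))² = (64*17 + ((-3/2 - ¼) - 13))² = (1088 + (-7/4 - 13))² = (1088 - 59/4)² = (4293/4)² = 18429849/16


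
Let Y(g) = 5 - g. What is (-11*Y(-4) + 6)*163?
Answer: -15159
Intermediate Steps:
(-11*Y(-4) + 6)*163 = (-11*(5 - 1*(-4)) + 6)*163 = (-11*(5 + 4) + 6)*163 = (-11*9 + 6)*163 = (-99 + 6)*163 = -93*163 = -15159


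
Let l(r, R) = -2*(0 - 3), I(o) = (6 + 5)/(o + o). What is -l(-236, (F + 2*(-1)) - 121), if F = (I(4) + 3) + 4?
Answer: -6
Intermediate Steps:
I(o) = 11/(2*o) (I(o) = 11/((2*o)) = 11*(1/(2*o)) = 11/(2*o))
F = 67/8 (F = ((11/2)/4 + 3) + 4 = ((11/2)*(¼) + 3) + 4 = (11/8 + 3) + 4 = 35/8 + 4 = 67/8 ≈ 8.3750)
l(r, R) = 6 (l(r, R) = -2*(-3) = 6)
-l(-236, (F + 2*(-1)) - 121) = -1*6 = -6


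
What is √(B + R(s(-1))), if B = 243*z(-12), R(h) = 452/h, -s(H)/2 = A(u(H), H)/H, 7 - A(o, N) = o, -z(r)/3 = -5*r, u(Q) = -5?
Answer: I*√1573962/6 ≈ 209.1*I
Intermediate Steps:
z(r) = 15*r (z(r) = -(-15)*r = 15*r)
A(o, N) = 7 - o
s(H) = -24/H (s(H) = -2*(7 - 1*(-5))/H = -2*(7 + 5)/H = -24/H)
B = -43740 (B = 243*(15*(-12)) = 243*(-180) = -43740)
√(B + R(s(-1))) = √(-43740 + 452/((-24/(-1)))) = √(-43740 + 452/((-24*(-1)))) = √(-43740 + 452/24) = √(-43740 + 452*(1/24)) = √(-43740 + 113/6) = √(-262327/6) = I*√1573962/6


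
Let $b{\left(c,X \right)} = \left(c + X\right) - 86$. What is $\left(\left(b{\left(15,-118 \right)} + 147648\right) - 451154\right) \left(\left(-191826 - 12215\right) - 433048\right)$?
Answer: $193480743855$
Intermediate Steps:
$b{\left(c,X \right)} = -86 + X + c$ ($b{\left(c,X \right)} = \left(X + c\right) - 86 = -86 + X + c$)
$\left(\left(b{\left(15,-118 \right)} + 147648\right) - 451154\right) \left(\left(-191826 - 12215\right) - 433048\right) = \left(\left(\left(-86 - 118 + 15\right) + 147648\right) - 451154\right) \left(\left(-191826 - 12215\right) - 433048\right) = \left(\left(-189 + 147648\right) - 451154\right) \left(\left(-191826 - 12215\right) - 433048\right) = \left(147459 - 451154\right) \left(-204041 - 433048\right) = \left(-303695\right) \left(-637089\right) = 193480743855$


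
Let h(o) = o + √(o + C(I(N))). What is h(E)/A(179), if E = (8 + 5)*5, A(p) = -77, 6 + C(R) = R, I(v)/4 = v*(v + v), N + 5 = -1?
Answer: -65/77 - √347/77 ≈ -1.0861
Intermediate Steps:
N = -6 (N = -5 - 1 = -6)
I(v) = 8*v² (I(v) = 4*(v*(v + v)) = 4*(v*(2*v)) = 4*(2*v²) = 8*v²)
C(R) = -6 + R
E = 65 (E = 13*5 = 65)
h(o) = o + √(282 + o) (h(o) = o + √(o + (-6 + 8*(-6)²)) = o + √(o + (-6 + 8*36)) = o + √(o + (-6 + 288)) = o + √(o + 282) = o + √(282 + o))
h(E)/A(179) = (65 + √(282 + 65))/(-77) = (65 + √347)*(-1/77) = -65/77 - √347/77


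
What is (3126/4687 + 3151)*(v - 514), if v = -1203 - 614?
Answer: -34433212653/4687 ≈ -7.3465e+6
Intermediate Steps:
v = -1817
(3126/4687 + 3151)*(v - 514) = (3126/4687 + 3151)*(-1817 - 514) = (3126*(1/4687) + 3151)*(-2331) = (3126/4687 + 3151)*(-2331) = (14771863/4687)*(-2331) = -34433212653/4687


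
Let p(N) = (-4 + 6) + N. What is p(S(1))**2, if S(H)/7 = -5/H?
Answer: 1089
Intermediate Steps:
S(H) = -35/H (S(H) = 7*(-5/H) = -35/H)
p(N) = 2 + N
p(S(1))**2 = (2 - 35/1)**2 = (2 - 35*1)**2 = (2 - 35)**2 = (-33)**2 = 1089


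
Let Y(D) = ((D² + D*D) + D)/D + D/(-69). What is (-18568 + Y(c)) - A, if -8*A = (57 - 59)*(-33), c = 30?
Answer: -1701925/92 ≈ -18499.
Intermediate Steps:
Y(D) = -D/69 + (D + 2*D²)/D (Y(D) = ((D² + D²) + D)/D + D*(-1/69) = (2*D² + D)/D - D/69 = (D + 2*D²)/D - D/69 = -D/69 + (D + 2*D²)/D)
A = -33/4 (A = -(57 - 59)*(-33)/8 = -(-1)*(-33)/4 = -⅛*66 = -33/4 ≈ -8.2500)
(-18568 + Y(c)) - A = (-18568 + (1 + (137/69)*30)) - 1*(-33/4) = (-18568 + (1 + 1370/23)) + 33/4 = (-18568 + 1393/23) + 33/4 = -425671/23 + 33/4 = -1701925/92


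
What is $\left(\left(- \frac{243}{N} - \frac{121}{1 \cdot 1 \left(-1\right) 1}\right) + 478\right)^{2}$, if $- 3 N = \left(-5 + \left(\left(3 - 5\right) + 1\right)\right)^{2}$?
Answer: $\frac{6135529}{16} \approx 3.8347 \cdot 10^{5}$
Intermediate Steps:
$N = -12$ ($N = - \frac{\left(-5 + \left(\left(3 - 5\right) + 1\right)\right)^{2}}{3} = - \frac{\left(-5 + \left(-2 + 1\right)\right)^{2}}{3} = - \frac{\left(-5 - 1\right)^{2}}{3} = - \frac{\left(-6\right)^{2}}{3} = \left(- \frac{1}{3}\right) 36 = -12$)
$\left(\left(- \frac{243}{N} - \frac{121}{1 \cdot 1 \left(-1\right) 1}\right) + 478\right)^{2} = \left(\left(- \frac{243}{-12} - \frac{121}{1 \cdot 1 \left(-1\right) 1}\right) + 478\right)^{2} = \left(\left(\left(-243\right) \left(- \frac{1}{12}\right) - \frac{121}{1 \left(-1\right) 1}\right) + 478\right)^{2} = \left(\left(\frac{81}{4} - \frac{121}{\left(-1\right) 1}\right) + 478\right)^{2} = \left(\left(\frac{81}{4} - \frac{121}{-1}\right) + 478\right)^{2} = \left(\left(\frac{81}{4} - -121\right) + 478\right)^{2} = \left(\left(\frac{81}{4} + 121\right) + 478\right)^{2} = \left(\frac{565}{4} + 478\right)^{2} = \left(\frac{2477}{4}\right)^{2} = \frac{6135529}{16}$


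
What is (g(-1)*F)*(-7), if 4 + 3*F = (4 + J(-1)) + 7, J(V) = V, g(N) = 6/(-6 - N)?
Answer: 84/5 ≈ 16.800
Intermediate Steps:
F = 2 (F = -4/3 + ((4 - 1) + 7)/3 = -4/3 + (3 + 7)/3 = -4/3 + (⅓)*10 = -4/3 + 10/3 = 2)
(g(-1)*F)*(-7) = (-6/(6 - 1)*2)*(-7) = (-6/5*2)*(-7) = (-6*⅕*2)*(-7) = -6/5*2*(-7) = -12/5*(-7) = 84/5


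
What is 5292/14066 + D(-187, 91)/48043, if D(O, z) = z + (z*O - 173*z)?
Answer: -102639299/337886419 ≈ -0.30377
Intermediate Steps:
D(O, z) = -172*z + O*z (D(O, z) = z + (O*z - 173*z) = z + (-173*z + O*z) = -172*z + O*z)
5292/14066 + D(-187, 91)/48043 = 5292/14066 + (91*(-172 - 187))/48043 = 5292*(1/14066) + (91*(-359))*(1/48043) = 2646/7033 - 32669*1/48043 = 2646/7033 - 32669/48043 = -102639299/337886419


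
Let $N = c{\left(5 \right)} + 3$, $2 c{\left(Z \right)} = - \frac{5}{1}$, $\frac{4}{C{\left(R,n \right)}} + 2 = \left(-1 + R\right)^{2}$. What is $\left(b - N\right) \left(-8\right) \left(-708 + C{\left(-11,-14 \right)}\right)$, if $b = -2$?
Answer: $- \frac{1005320}{71} \approx -14159.0$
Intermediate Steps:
$C{\left(R,n \right)} = \frac{4}{-2 + \left(-1 + R\right)^{2}}$
$c{\left(Z \right)} = - \frac{5}{2}$ ($c{\left(Z \right)} = \frac{\left(-5\right) 1^{-1}}{2} = \frac{\left(-5\right) 1}{2} = \frac{1}{2} \left(-5\right) = - \frac{5}{2}$)
$N = \frac{1}{2}$ ($N = - \frac{5}{2} + 3 = \frac{1}{2} \approx 0.5$)
$\left(b - N\right) \left(-8\right) \left(-708 + C{\left(-11,-14 \right)}\right) = \left(-2 - \frac{1}{2}\right) \left(-8\right) \left(-708 + \frac{4}{-2 + \left(-1 - 11\right)^{2}}\right) = \left(-2 - \frac{1}{2}\right) \left(-8\right) \left(-708 + \frac{4}{-2 + \left(-12\right)^{2}}\right) = \left(- \frac{5}{2}\right) \left(-8\right) \left(-708 + \frac{4}{-2 + 144}\right) = 20 \left(-708 + \frac{4}{142}\right) = 20 \left(-708 + 4 \cdot \frac{1}{142}\right) = 20 \left(-708 + \frac{2}{71}\right) = 20 \left(- \frac{50266}{71}\right) = - \frac{1005320}{71}$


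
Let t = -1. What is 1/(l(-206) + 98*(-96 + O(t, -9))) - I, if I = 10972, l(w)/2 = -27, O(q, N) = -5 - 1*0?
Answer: -109193345/9952 ≈ -10972.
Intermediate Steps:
O(q, N) = -5 (O(q, N) = -5 + 0 = -5)
l(w) = -54 (l(w) = 2*(-27) = -54)
1/(l(-206) + 98*(-96 + O(t, -9))) - I = 1/(-54 + 98*(-96 - 5)) - 1*10972 = 1/(-54 + 98*(-101)) - 10972 = 1/(-54 - 9898) - 10972 = 1/(-9952) - 10972 = -1/9952 - 10972 = -109193345/9952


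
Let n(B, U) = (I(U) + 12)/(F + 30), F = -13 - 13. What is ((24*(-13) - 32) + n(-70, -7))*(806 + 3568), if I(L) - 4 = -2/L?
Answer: -10407933/7 ≈ -1.4868e+6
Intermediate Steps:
F = -26
I(L) = 4 - 2/L
n(B, U) = 4 - 1/(2*U) (n(B, U) = ((4 - 2/U) + 12)/(-26 + 30) = (16 - 2/U)/4 = (16 - 2/U)*(¼) = 4 - 1/(2*U))
((24*(-13) - 32) + n(-70, -7))*(806 + 3568) = ((24*(-13) - 32) + (4 - ½/(-7)))*(806 + 3568) = ((-312 - 32) + (4 - ½*(-⅐)))*4374 = (-344 + (4 + 1/14))*4374 = (-344 + 57/14)*4374 = -4759/14*4374 = -10407933/7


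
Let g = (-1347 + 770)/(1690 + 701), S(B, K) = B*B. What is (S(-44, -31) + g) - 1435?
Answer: 1197314/2391 ≈ 500.76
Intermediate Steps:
S(B, K) = B²
g = -577/2391 ≈ -0.24132
(S(-44, -31) + g) - 1435 = ((-44)² - 577/2391) - 1435 = (1936 - 577/2391) - 1435 = 4628399/2391 - 1435 = 1197314/2391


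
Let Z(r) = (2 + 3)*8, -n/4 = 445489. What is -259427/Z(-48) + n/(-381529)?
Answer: -98907645643/15261160 ≈ -6481.0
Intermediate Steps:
n = -1781956 (n = -4*445489 = -1781956)
Z(r) = 40 (Z(r) = 5*8 = 40)
-259427/Z(-48) + n/(-381529) = -259427/40 - 1781956/(-381529) = -259427*1/40 - 1781956*(-1/381529) = -259427/40 + 1781956/381529 = -98907645643/15261160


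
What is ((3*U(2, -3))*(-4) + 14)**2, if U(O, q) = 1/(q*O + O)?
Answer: 289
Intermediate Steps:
U(O, q) = 1/(O + O*q) (U(O, q) = 1/(O*q + O) = 1/(O + O*q))
((3*U(2, -3))*(-4) + 14)**2 = ((3*(1/(2*(1 - 3))))*(-4) + 14)**2 = ((3*((1/2)/(-2)))*(-4) + 14)**2 = ((3*((1/2)*(-1/2)))*(-4) + 14)**2 = ((3*(-1/4))*(-4) + 14)**2 = (-3/4*(-4) + 14)**2 = (3 + 14)**2 = 17**2 = 289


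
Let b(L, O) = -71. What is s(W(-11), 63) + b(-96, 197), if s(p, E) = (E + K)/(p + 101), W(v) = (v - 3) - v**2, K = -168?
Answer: -2309/34 ≈ -67.912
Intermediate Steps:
W(v) = -3 + v - v**2 (W(v) = (-3 + v) - v**2 = -3 + v - v**2)
s(p, E) = (-168 + E)/(101 + p) (s(p, E) = (E - 168)/(p + 101) = (-168 + E)/(101 + p))
s(W(-11), 63) + b(-96, 197) = (-168 + 63)/(101 + (-3 - 11 - 1*(-11)**2)) - 71 = -105/(101 + (-3 - 11 - 1*121)) - 71 = -105/(101 + (-3 - 11 - 121)) - 71 = -105/(101 - 135) - 71 = -105/(-34) - 71 = -1/34*(-105) - 71 = 105/34 - 71 = -2309/34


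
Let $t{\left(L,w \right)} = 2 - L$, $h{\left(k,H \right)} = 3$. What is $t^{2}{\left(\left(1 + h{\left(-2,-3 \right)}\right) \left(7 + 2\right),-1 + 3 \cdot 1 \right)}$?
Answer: $1156$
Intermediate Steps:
$t^{2}{\left(\left(1 + h{\left(-2,-3 \right)}\right) \left(7 + 2\right),-1 + 3 \cdot 1 \right)} = \left(2 - \left(1 + 3\right) \left(7 + 2\right)\right)^{2} = \left(2 - 4 \cdot 9\right)^{2} = \left(2 - 36\right)^{2} = \left(-34\right)^{2} = 1156$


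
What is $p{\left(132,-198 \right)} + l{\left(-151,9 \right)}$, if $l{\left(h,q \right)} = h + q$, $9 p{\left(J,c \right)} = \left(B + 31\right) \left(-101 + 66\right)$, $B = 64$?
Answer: $- \frac{4603}{9} \approx -511.44$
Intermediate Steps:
$p{\left(J,c \right)} = - \frac{3325}{9}$ ($p{\left(J,c \right)} = \frac{\left(64 + 31\right) \left(-101 + 66\right)}{9} = \frac{95 \left(-35\right)}{9} = \frac{1}{9} \left(-3325\right) = - \frac{3325}{9}$)
$p{\left(132,-198 \right)} + l{\left(-151,9 \right)} = - \frac{3325}{9} + \left(-151 + 9\right) = - \frac{3325}{9} - 142 = - \frac{4603}{9}$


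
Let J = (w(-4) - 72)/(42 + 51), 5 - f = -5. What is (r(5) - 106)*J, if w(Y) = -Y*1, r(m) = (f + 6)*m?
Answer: 1768/93 ≈ 19.011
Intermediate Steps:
f = 10 (f = 5 - 1*(-5) = 5 + 5 = 10)
r(m) = 16*m (r(m) = (10 + 6)*m = 16*m)
w(Y) = -Y
J = -68/93 (J = (-1*(-4) - 72)/(42 + 51) = (4 - 72)/93 = -68*1/93 = -68/93 ≈ -0.73118)
(r(5) - 106)*J = (16*5 - 106)*(-68/93) = (80 - 106)*(-68/93) = -26*(-68/93) = 1768/93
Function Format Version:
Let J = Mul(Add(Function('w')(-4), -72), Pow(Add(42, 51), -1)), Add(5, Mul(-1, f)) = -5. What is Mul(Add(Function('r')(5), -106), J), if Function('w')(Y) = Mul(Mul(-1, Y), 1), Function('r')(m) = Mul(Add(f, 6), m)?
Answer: Rational(1768, 93) ≈ 19.011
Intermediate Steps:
f = 10 (f = Add(5, Mul(-1, -5)) = Add(5, 5) = 10)
Function('r')(m) = Mul(16, m) (Function('r')(m) = Mul(Add(10, 6), m) = Mul(16, m))
Function('w')(Y) = Mul(-1, Y)
J = Rational(-68, 93) (J = Mul(Add(Mul(-1, -4), -72), Pow(Add(42, 51), -1)) = Mul(Add(4, -72), Pow(93, -1)) = Mul(-68, Rational(1, 93)) = Rational(-68, 93) ≈ -0.73118)
Mul(Add(Function('r')(5), -106), J) = Mul(Add(Mul(16, 5), -106), Rational(-68, 93)) = Mul(Add(80, -106), Rational(-68, 93)) = Mul(-26, Rational(-68, 93)) = Rational(1768, 93)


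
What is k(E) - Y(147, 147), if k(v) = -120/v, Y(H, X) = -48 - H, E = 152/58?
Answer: 2835/19 ≈ 149.21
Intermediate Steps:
E = 76/29 (E = 152*(1/58) = 76/29 ≈ 2.6207)
k(E) - Y(147, 147) = -120/76/29 - (-48 - 1*147) = -120*29/76 - (-48 - 147) = -870/19 - 1*(-195) = -870/19 + 195 = 2835/19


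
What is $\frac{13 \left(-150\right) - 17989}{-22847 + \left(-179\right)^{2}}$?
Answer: $- \frac{19939}{9194} \approx -2.1687$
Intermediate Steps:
$\frac{13 \left(-150\right) - 17989}{-22847 + \left(-179\right)^{2}} = \frac{-1950 - 17989}{-22847 + 32041} = - \frac{19939}{9194}$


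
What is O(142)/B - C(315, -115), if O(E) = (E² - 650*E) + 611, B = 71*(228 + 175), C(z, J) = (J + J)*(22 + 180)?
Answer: 1329288455/28613 ≈ 46458.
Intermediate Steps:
C(z, J) = 404*J (C(z, J) = (2*J)*202 = 404*J)
B = 28613 (B = 71*403 = 28613)
O(E) = 611 + E² - 650*E
O(142)/B - C(315, -115) = (611 + 142² - 650*142)/28613 - 404*(-115) = (611 + 20164 - 92300)*(1/28613) - 1*(-46460) = -71525*1/28613 + 46460 = -71525/28613 + 46460 = 1329288455/28613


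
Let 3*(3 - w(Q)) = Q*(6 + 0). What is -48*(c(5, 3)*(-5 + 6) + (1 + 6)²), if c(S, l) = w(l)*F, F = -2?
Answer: -2640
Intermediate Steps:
w(Q) = 3 - 2*Q (w(Q) = 3 - Q*(6 + 0)/3 = 3 - Q*6/3 = 3 - 2*Q)
c(S, l) = -6 + 4*l (c(S, l) = (3 - 2*l)*(-2) = -6 + 4*l)
-48*(c(5, 3)*(-5 + 6) + (1 + 6)²) = -48*((-6 + 4*3)*(-5 + 6) + (1 + 6)²) = -48*((-6 + 12)*1 + 7²) = -48*(6*1 + 49) = -48*(6 + 49) = -48*55 = -2640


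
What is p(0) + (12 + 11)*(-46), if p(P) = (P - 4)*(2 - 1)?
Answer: -1062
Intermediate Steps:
p(P) = -4 + P (p(P) = (-4 + P)*1 = -4 + P)
p(0) + (12 + 11)*(-46) = (-4 + 0) + (12 + 11)*(-46) = -4 + 23*(-46) = -4 - 1058 = -1062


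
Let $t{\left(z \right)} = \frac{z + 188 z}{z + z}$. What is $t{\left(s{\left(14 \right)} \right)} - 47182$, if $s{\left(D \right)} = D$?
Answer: $- \frac{94175}{2} \approx -47088.0$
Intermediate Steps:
$t{\left(z \right)} = \frac{189}{2}$ ($t{\left(z \right)} = \frac{189 z}{2 z} = 189 z \frac{1}{2 z} = \frac{189}{2}$)
$t{\left(s{\left(14 \right)} \right)} - 47182 = \frac{189}{2} - 47182 = - \frac{94175}{2}$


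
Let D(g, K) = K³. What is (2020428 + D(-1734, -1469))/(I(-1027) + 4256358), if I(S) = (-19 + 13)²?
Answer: -3168024281/4256394 ≈ -744.30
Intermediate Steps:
I(S) = 36 (I(S) = (-6)² = 36)
(2020428 + D(-1734, -1469))/(I(-1027) + 4256358) = (2020428 + (-1469)³)/(36 + 4256358) = (2020428 - 3170044709)/4256394 = -3168024281*1/4256394 = -3168024281/4256394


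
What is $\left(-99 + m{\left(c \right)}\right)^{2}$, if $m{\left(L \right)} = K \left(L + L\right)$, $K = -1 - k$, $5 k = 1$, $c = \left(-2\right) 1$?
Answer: $\frac{221841}{25} \approx 8873.6$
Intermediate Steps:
$c = -2$
$k = \frac{1}{5}$ ($k = \frac{1}{5} \cdot 1 = \frac{1}{5} \approx 0.2$)
$K = - \frac{6}{5}$ ($K = -1 - \frac{1}{5} = - \frac{6}{5} \approx -1.2$)
$m{\left(L \right)} = - \frac{12 L}{5}$ ($m{\left(L \right)} = - \frac{6 \left(L + L\right)}{5} = - \frac{6 \cdot 2 L}{5} = - \frac{12 L}{5}$)
$\left(-99 + m{\left(c \right)}\right)^{2} = \left(-99 - - \frac{24}{5}\right)^{2} = \left(-99 + \frac{24}{5}\right)^{2} = \left(- \frac{471}{5}\right)^{2} = \frac{221841}{25}$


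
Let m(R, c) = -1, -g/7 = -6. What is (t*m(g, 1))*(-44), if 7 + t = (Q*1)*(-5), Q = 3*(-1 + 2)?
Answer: -968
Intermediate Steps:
g = 42 (g = -7*(-6) = 42)
Q = 3 (Q = 3*1 = 3)
t = -22 (t = -7 + (3*1)*(-5) = -7 + 3*(-5) = -7 - 15 = -22)
(t*m(g, 1))*(-44) = -22*(-1)*(-44) = 22*(-44) = -968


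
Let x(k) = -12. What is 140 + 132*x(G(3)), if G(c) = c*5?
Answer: -1444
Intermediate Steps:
G(c) = 5*c
140 + 132*x(G(3)) = 140 + 132*(-12) = 140 - 1584 = -1444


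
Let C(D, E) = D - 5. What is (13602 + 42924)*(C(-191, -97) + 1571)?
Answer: 77723250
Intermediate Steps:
C(D, E) = -5 + D
(13602 + 42924)*(C(-191, -97) + 1571) = (13602 + 42924)*((-5 - 191) + 1571) = 56526*(-196 + 1571) = 56526*1375 = 77723250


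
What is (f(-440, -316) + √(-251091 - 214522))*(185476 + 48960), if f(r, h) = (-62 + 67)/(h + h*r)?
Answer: 293045/34681 + 234436*I*√465613 ≈ 8.4497 + 1.5997e+8*I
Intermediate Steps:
f(r, h) = 5/(h + h*r)
(f(-440, -316) + √(-251091 - 214522))*(185476 + 48960) = (5/(-316*(1 - 440)) + √(-251091 - 214522))*(185476 + 48960) = (5*(-1/316)/(-439) + √(-465613))*234436 = (5*(-1/316)*(-1/439) + I*√465613)*234436 = (5/138724 + I*√465613)*234436 = 293045/34681 + 234436*I*√465613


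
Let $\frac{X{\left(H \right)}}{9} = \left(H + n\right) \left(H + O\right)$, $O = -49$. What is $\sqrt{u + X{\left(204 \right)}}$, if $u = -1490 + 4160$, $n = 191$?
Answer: $\sqrt{553695} \approx 744.11$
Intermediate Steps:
$X{\left(H \right)} = 9 \left(-49 + H\right) \left(191 + H\right)$ ($X{\left(H \right)} = 9 \left(H + 191\right) \left(H - 49\right) = 9 \left(191 + H\right) \left(-49 + H\right) = 9 \left(-49 + H\right) \left(191 + H\right)$)
$u = 2670$
$\sqrt{u + X{\left(204 \right)}} = \sqrt{2670 + \left(-84231 + 9 \cdot 204^{2} + 1278 \cdot 204\right)} = \sqrt{2670 + \left(-84231 + 9 \cdot 41616 + 260712\right)} = \sqrt{2670 + \left(-84231 + 374544 + 260712\right)} = \sqrt{2670 + 551025} = \sqrt{553695}$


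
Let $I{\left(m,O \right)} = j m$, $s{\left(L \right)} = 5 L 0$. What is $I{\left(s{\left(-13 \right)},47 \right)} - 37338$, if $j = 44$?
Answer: $-37338$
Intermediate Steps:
$s{\left(L \right)} = 0$
$I{\left(m,O \right)} = 44 m$
$I{\left(s{\left(-13 \right)},47 \right)} - 37338 = 44 \cdot 0 - 37338 = 0 - 37338 = -37338$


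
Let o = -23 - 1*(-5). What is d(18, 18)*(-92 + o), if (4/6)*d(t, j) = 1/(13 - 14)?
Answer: 165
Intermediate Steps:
d(t, j) = -3/2 (d(t, j) = 3/(2*(13 - 14)) = (3/2)/(-1) = (3/2)*(-1) = -3/2)
o = -18 (o = -23 + 5 = -18)
d(18, 18)*(-92 + o) = -3*(-92 - 18)/2 = -3/2*(-110) = 165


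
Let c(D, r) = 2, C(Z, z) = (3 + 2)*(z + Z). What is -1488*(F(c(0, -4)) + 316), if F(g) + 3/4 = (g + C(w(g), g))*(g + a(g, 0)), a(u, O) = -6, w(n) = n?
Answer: -338148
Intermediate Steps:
C(Z, z) = 5*Z + 5*z (C(Z, z) = 5*(Z + z) = 5*Z + 5*z)
F(g) = -¾ + 11*g*(-6 + g) (F(g) = -¾ + (g + (5*g + 5*g))*(g - 6) = -¾ + (g + 10*g)*(-6 + g) = -¾ + (11*g)*(-6 + g) = -¾ + 11*g*(-6 + g))
-1488*(F(c(0, -4)) + 316) = -1488*((-¾ - 66*2 + 11*2²) + 316) = -1488*((-¾ - 132 + 11*4) + 316) = -1488*((-¾ - 132 + 44) + 316) = -1488*(-355/4 + 316) = -1488*909/4 = -338148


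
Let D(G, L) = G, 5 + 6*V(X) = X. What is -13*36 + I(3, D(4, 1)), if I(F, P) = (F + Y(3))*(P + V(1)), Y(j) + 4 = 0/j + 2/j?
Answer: -4222/9 ≈ -469.11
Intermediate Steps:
Y(j) = -4 + 2/j (Y(j) = -4 + (0/j + 2/j) = -4 + (0 + 2/j) = -4 + 2/j)
V(X) = -5/6 + X/6
I(F, P) = (-10/3 + F)*(-2/3 + P) (I(F, P) = (F + (-4 + 2/3))*(P + (-5/6 + (1/6)*1)) = (F + (-4 + 2*(1/3)))*(P + (-5/6 + 1/6)) = (F + (-4 + 2/3))*(P - 2/3) = (F - 10/3)*(-2/3 + P) = (-10/3 + F)*(-2/3 + P))
-13*36 + I(3, D(4, 1)) = -13*36 + (20/9 - 10/3*4 - 2/3*3 + 3*4) = -468 + (20/9 - 40/3 - 2 + 12) = -468 - 10/9 = -4222/9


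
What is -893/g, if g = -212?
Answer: 893/212 ≈ 4.2123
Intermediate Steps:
-893/g = -893/(-212) = -893*(-1/212) = 893/212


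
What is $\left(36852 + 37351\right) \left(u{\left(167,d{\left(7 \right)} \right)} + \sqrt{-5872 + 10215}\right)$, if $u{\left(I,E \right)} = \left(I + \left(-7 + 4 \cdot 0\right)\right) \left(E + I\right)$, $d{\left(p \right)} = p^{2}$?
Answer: $2564455680 + 74203 \sqrt{4343} \approx 2.5693 \cdot 10^{9}$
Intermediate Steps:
$u{\left(I,E \right)} = \left(-7 + I\right) \left(E + I\right)$ ($u{\left(I,E \right)} = \left(I + \left(-7 + 0\right)\right) \left(E + I\right) = \left(I - 7\right) \left(E + I\right) = \left(-7 + I\right) \left(E + I\right)$)
$\left(36852 + 37351\right) \left(u{\left(167,d{\left(7 \right)} \right)} + \sqrt{-5872 + 10215}\right) = \left(36852 + 37351\right) \left(\left(167^{2} - 7 \cdot 7^{2} - 1169 + 7^{2} \cdot 167\right) + \sqrt{-5872 + 10215}\right) = 74203 \left(\left(27889 - 343 - 1169 + 49 \cdot 167\right) + \sqrt{4343}\right) = 74203 \left(\left(27889 - 343 - 1169 + 8183\right) + \sqrt{4343}\right) = 74203 \left(34560 + \sqrt{4343}\right) = 2564455680 + 74203 \sqrt{4343}$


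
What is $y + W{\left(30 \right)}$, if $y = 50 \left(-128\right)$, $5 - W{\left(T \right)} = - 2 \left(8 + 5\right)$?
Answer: $-6369$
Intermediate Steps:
$W{\left(T \right)} = 31$ ($W{\left(T \right)} = 5 - - 2 \left(8 + 5\right) = 5 - \left(-2\right) 13 = 5 - -26 = 5 + 26 = 31$)
$y = -6400$
$y + W{\left(30 \right)} = -6400 + 31 = -6369$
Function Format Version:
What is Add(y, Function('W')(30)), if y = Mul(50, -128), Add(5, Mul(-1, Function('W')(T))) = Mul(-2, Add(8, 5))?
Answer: -6369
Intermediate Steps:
Function('W')(T) = 31 (Function('W')(T) = Add(5, Mul(-1, Mul(-2, Add(8, 5)))) = Add(5, Mul(-1, Mul(-2, 13))) = Add(5, Mul(-1, -26)) = Add(5, 26) = 31)
y = -6400
Add(y, Function('W')(30)) = Add(-6400, 31) = -6369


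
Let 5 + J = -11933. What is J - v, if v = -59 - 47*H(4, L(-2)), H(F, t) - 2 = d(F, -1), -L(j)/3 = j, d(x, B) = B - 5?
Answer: -12067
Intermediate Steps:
d(x, B) = -5 + B
L(j) = -3*j
J = -11938 (J = -5 - 11933 = -11938)
H(F, t) = -4 (H(F, t) = 2 + (-5 - 1) = 2 - 6 = -4)
v = 129 (v = -59 - 47*(-4) = -59 + 188 = 129)
J - v = -11938 - 1*129 = -11938 - 129 = -12067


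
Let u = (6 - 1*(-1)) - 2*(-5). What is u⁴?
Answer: 83521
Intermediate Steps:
u = 17 (u = (6 + 1) + 10 = 7 + 10 = 17)
u⁴ = 17⁴ = 83521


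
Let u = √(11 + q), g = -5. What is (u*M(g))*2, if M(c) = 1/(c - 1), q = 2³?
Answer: -√19/3 ≈ -1.4530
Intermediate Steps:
q = 8
M(c) = 1/(-1 + c)
u = √19 (u = √(11 + 8) = √19 ≈ 4.3589)
(u*M(g))*2 = (√19/(-1 - 5))*2 = (√19/(-6))*2 = (√19*(-⅙))*2 = -√19/6*2 = -√19/3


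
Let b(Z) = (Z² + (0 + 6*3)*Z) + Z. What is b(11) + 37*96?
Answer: 3882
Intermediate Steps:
b(Z) = Z² + 19*Z (b(Z) = (Z² + (0 + 18)*Z) + Z = (Z² + 18*Z) + Z = Z² + 19*Z)
b(11) + 37*96 = 11*(19 + 11) + 37*96 = 11*30 + 3552 = 330 + 3552 = 3882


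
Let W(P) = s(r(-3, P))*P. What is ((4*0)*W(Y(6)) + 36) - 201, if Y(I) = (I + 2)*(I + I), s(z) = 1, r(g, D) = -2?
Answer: -165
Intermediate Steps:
Y(I) = 2*I*(2 + I) (Y(I) = (2 + I)*(2*I) = 2*I*(2 + I))
W(P) = P (W(P) = 1*P = P)
((4*0)*W(Y(6)) + 36) - 201 = ((4*0)*(2*6*(2 + 6)) + 36) - 201 = (0*(2*6*8) + 36) - 201 = (0*96 + 36) - 201 = (0 + 36) - 201 = 36 - 201 = -165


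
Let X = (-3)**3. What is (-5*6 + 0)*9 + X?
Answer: -297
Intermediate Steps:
X = -27
(-5*6 + 0)*9 + X = (-5*6 + 0)*9 - 27 = (-30 + 0)*9 - 27 = -30*9 - 27 = -270 - 27 = -297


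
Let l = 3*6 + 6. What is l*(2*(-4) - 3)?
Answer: -264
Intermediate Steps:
l = 24 (l = 18 + 6 = 24)
l*(2*(-4) - 3) = 24*(2*(-4) - 3) = 24*(-8 - 3) = 24*(-11) = -264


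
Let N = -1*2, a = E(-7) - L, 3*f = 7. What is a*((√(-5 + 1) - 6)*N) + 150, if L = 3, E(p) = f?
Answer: 142 + 8*I/3 ≈ 142.0 + 2.6667*I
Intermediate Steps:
f = 7/3 (f = (⅓)*7 = 7/3 ≈ 2.3333)
E(p) = 7/3
a = -⅔ (a = 7/3 - 1*3 = 7/3 - 3 = -⅔ ≈ -0.66667)
N = -2
a*((√(-5 + 1) - 6)*N) + 150 = -2*(√(-5 + 1) - 6)*(-2)/3 + 150 = -2*(√(-4) - 6)*(-2)/3 + 150 = -2*(2*I - 6)*(-2)/3 + 150 = -2*(-6 + 2*I)*(-2)/3 + 150 = -2*(12 - 4*I)/3 + 150 = (-8 + 8*I/3) + 150 = 142 + 8*I/3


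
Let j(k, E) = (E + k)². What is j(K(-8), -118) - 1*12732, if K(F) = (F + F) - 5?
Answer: 6589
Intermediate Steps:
K(F) = -5 + 2*F (K(F) = 2*F - 5 = -5 + 2*F)
j(K(-8), -118) - 1*12732 = (-118 + (-5 + 2*(-8)))² - 1*12732 = (-118 + (-5 - 16))² - 12732 = (-118 - 21)² - 12732 = (-139)² - 12732 = 19321 - 12732 = 6589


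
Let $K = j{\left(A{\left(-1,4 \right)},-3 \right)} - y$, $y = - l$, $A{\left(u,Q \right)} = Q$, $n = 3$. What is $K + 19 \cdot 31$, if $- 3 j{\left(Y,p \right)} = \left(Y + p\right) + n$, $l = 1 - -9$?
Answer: $\frac{1793}{3} \approx 597.67$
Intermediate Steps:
$l = 10$ ($l = 1 + 9 = 10$)
$j{\left(Y,p \right)} = -1 - \frac{Y}{3} - \frac{p}{3}$ ($j{\left(Y,p \right)} = - \frac{\left(Y + p\right) + 3}{3} = - \frac{3 + Y + p}{3} = -1 - \frac{Y}{3} - \frac{p}{3}$)
$y = -10$ ($y = \left(-1\right) 10 = -10$)
$K = \frac{26}{3}$ ($K = \left(-1 - \frac{4}{3} - -1\right) - -10 = \left(-1 - \frac{4}{3} + 1\right) + 10 = - \frac{4}{3} + 10 = \frac{26}{3} \approx 8.6667$)
$K + 19 \cdot 31 = \frac{26}{3} + 19 \cdot 31 = \frac{26}{3} + 589 = \frac{1793}{3}$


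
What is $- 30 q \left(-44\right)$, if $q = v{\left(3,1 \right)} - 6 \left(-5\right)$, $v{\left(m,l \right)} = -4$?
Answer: $34320$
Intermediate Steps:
$q = 26$ ($q = -4 - 6 \left(-5\right) = -4 - -30 = -4 + 30 = 26$)
$- 30 q \left(-44\right) = \left(-30\right) 26 \left(-44\right) = \left(-780\right) \left(-44\right) = 34320$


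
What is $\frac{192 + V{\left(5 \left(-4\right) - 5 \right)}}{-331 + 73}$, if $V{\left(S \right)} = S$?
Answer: $- \frac{167}{258} \approx -0.64729$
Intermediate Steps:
$\frac{192 + V{\left(5 \left(-4\right) - 5 \right)}}{-331 + 73} = \frac{192 + \left(5 \left(-4\right) - 5\right)}{-331 + 73} = \frac{192 - 25}{-258} = \left(192 - 25\right) \left(- \frac{1}{258}\right) = 167 \left(- \frac{1}{258}\right) = - \frac{167}{258}$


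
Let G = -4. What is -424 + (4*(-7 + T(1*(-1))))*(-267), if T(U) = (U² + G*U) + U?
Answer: 2780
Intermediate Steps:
T(U) = U² - 3*U (T(U) = (U² - 4*U) + U = U² - 3*U)
-424 + (4*(-7 + T(1*(-1))))*(-267) = -424 + (4*(-7 + (1*(-1))*(-3 + 1*(-1))))*(-267) = -424 + (4*(-7 - (-3 - 1)))*(-267) = -424 + (4*(-7 - 1*(-4)))*(-267) = -424 + (4*(-7 + 4))*(-267) = -424 + (4*(-3))*(-267) = -424 - 12*(-267) = -424 + 3204 = 2780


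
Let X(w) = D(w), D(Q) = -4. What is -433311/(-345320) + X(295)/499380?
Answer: 2163854659/1724459016 ≈ 1.2548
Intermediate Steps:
X(w) = -4
-433311/(-345320) + X(295)/499380 = -433311/(-345320) - 4/499380 = -433311*(-1/345320) - 4*1/499380 = 433311/345320 - 1/124845 = 2163854659/1724459016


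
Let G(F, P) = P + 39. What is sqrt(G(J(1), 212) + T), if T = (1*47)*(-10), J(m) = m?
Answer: I*sqrt(219) ≈ 14.799*I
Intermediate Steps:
G(F, P) = 39 + P
T = -470 (T = 47*(-10) = -470)
sqrt(G(J(1), 212) + T) = sqrt((39 + 212) - 470) = sqrt(251 - 470) = sqrt(-219) = I*sqrt(219)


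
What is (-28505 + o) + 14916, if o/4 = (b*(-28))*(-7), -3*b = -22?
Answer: -23519/3 ≈ -7839.7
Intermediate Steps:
b = 22/3 (b = -⅓*(-22) = 22/3 ≈ 7.3333)
o = 17248/3 (o = 4*(((22/3)*(-28))*(-7)) = 4*(-616/3*(-7)) = 4*(4312/3) = 17248/3 ≈ 5749.3)
(-28505 + o) + 14916 = (-28505 + 17248/3) + 14916 = -68267/3 + 14916 = -23519/3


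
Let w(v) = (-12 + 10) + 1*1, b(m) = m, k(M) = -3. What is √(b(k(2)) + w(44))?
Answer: 2*I ≈ 2.0*I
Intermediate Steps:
w(v) = -1 (w(v) = -2 + 1 = -1)
√(b(k(2)) + w(44)) = √(-3 - 1) = √(-4) = 2*I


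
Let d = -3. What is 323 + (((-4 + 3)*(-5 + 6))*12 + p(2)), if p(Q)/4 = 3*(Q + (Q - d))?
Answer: 395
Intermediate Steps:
p(Q) = 36 + 24*Q (p(Q) = 4*(3*(Q + (Q - 1*(-3)))) = 4*(3*(Q + (Q + 3))) = 4*(3*(Q + (3 + Q))) = 4*(3*(3 + 2*Q)) = 4*(9 + 6*Q) = 36 + 24*Q)
323 + (((-4 + 3)*(-5 + 6))*12 + p(2)) = 323 + (((-4 + 3)*(-5 + 6))*12 + (36 + 24*2)) = 323 + (-1*1*12 + (36 + 48)) = 323 + (-1*12 + 84) = 323 + (-12 + 84) = 323 + 72 = 395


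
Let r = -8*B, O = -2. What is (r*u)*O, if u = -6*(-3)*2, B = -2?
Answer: -1152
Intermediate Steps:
u = 36 (u = -1*(-18)*2 = 18*2 = 36)
r = 16 (r = -8*(-2) = 16)
(r*u)*O = (16*36)*(-2) = 576*(-2) = -1152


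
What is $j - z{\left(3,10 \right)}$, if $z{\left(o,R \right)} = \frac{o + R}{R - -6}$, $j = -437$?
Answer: $- \frac{7005}{16} \approx -437.81$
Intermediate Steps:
$z{\left(o,R \right)} = \frac{R + o}{6 + R}$ ($z{\left(o,R \right)} = \frac{R + o}{R + \left(-1 + 7\right)} = \frac{R + o}{R + 6} = \frac{R + o}{6 + R}$)
$j - z{\left(3,10 \right)} = -437 - \frac{10 + 3}{6 + 10} = -437 - \frac{1}{16} \cdot 13 = -437 - \frac{13}{16} = - \frac{7005}{16}$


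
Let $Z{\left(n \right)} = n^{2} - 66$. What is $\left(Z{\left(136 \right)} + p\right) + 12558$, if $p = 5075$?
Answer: $36063$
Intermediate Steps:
$Z{\left(n \right)} = -66 + n^{2}$
$\left(Z{\left(136 \right)} + p\right) + 12558 = \left(\left(-66 + 136^{2}\right) + 5075\right) + 12558 = \left(\left(-66 + 18496\right) + 5075\right) + 12558 = \left(18430 + 5075\right) + 12558 = 23505 + 12558 = 36063$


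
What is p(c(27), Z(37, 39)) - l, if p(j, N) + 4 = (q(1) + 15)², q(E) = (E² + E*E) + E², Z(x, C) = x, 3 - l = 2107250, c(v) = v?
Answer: 2107567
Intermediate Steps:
l = -2107247 (l = 3 - 1*2107250 = 3 - 2107250 = -2107247)
q(E) = 3*E² (q(E) = (E² + E²) + E² = 2*E² + E² = 3*E²)
p(j, N) = 320 (p(j, N) = -4 + (3*1² + 15)² = -4 + (3*1 + 15)² = -4 + (3 + 15)² = -4 + 18² = -4 + 324 = 320)
p(c(27), Z(37, 39)) - l = 320 - 1*(-2107247) = 320 + 2107247 = 2107567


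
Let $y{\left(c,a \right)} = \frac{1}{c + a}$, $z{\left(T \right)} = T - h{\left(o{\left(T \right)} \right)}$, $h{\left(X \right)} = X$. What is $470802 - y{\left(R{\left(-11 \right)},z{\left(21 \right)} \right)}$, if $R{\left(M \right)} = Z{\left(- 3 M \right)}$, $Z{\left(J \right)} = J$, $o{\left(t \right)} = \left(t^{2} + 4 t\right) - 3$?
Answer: $\frac{220335337}{468} \approx 4.708 \cdot 10^{5}$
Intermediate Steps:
$o{\left(t \right)} = -3 + t^{2} + 4 t$
$R{\left(M \right)} = - 3 M$
$z{\left(T \right)} = 3 - T^{2} - 3 T$ ($z{\left(T \right)} = T - \left(-3 + T^{2} + 4 T\right) = 3 - T^{2} - 3 T$)
$y{\left(c,a \right)} = \frac{1}{a + c}$
$470802 - y{\left(R{\left(-11 \right)},z{\left(21 \right)} \right)} = 470802 - \frac{1}{\left(3 - 21^{2} - 63\right) - -33} = 470802 - \frac{1}{\left(3 - 441 - 63\right) + 33} = 470802 - \frac{1}{-501 + 33} = 470802 - \frac{1}{-468} = 470802 - - \frac{1}{468} = 470802 + \frac{1}{468} = \frac{220335337}{468}$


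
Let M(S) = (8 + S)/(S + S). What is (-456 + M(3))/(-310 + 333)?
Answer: -2725/138 ≈ -19.746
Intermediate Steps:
M(S) = (8 + S)/(2*S) (M(S) = (8 + S)/((2*S)) = (8 + S)*(1/(2*S)) = (8 + S)/(2*S))
(-456 + M(3))/(-310 + 333) = (-456 + (½)*(8 + 3)/3)/(-310 + 333) = (-456 + (½)*(⅓)*11)/23 = (-456 + 11/6)*(1/23) = -2725/6*1/23 = -2725/138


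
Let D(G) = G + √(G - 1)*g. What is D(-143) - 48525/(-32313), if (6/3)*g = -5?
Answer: -1524078/10771 - 30*I ≈ -141.5 - 30.0*I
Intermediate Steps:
g = -5/2 (g = (½)*(-5) = -5/2 ≈ -2.5000)
D(G) = G - 5*√(-1 + G)/2 (D(G) = G + √(G - 1)*(-5/2) = G + √(-1 + G)*(-5/2) = G - 5*√(-1 + G)/2)
D(-143) - 48525/(-32313) = (-143 - 5*√(-1 - 143)/2) - 48525/(-32313) = (-143 - 30*I) - 48525*(-1)/32313 = (-143 - 30*I) - 1*(-16175/10771) = (-143 - 30*I) + 16175/10771 = -1524078/10771 - 30*I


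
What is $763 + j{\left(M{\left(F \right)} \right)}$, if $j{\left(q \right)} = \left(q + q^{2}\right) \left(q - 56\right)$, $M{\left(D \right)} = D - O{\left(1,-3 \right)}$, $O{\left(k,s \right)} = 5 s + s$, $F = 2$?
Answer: $-14357$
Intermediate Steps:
$O{\left(k,s \right)} = 6 s$
$M{\left(D \right)} = 18 + D$ ($M{\left(D \right)} = D - 6 \left(-3\right) = D - -18 = D + 18 = 18 + D$)
$j{\left(q \right)} = \left(-56 + q\right) \left(q + q^{2}\right)$ ($j{\left(q \right)} = \left(q + q^{2}\right) \left(-56 + q\right) = \left(-56 + q\right) \left(q + q^{2}\right)$)
$763 + j{\left(M{\left(F \right)} \right)} = 763 + \left(18 + 2\right) \left(-56 + \left(18 + 2\right)^{2} - 55 \left(18 + 2\right)\right) = 763 + 20 \left(-56 + 20^{2} - 1100\right) = 763 + 20 \left(-56 + 400 - 1100\right) = 763 + 20 \left(-756\right) = 763 - 15120 = -14357$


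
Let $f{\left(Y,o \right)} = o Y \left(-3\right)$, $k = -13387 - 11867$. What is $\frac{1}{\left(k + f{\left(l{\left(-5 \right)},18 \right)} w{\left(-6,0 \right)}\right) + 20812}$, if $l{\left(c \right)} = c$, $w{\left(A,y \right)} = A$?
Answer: $- \frac{1}{6062} \approx -0.00016496$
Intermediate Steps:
$k = -25254$ ($k = -13387 - 11867 = -25254$)
$f{\left(Y,o \right)} = - 3 Y o$ ($f{\left(Y,o \right)} = Y o \left(-3\right) = - 3 Y o$)
$\frac{1}{\left(k + f{\left(l{\left(-5 \right)},18 \right)} w{\left(-6,0 \right)}\right) + 20812} = \frac{1}{\left(-25254 + \left(-3\right) \left(-5\right) 18 \left(-6\right)\right) + 20812} = \frac{1}{\left(-25254 + 270 \left(-6\right)\right) + 20812} = \frac{1}{\left(-25254 - 1620\right) + 20812} = \frac{1}{-26874 + 20812} = \frac{1}{-6062} = - \frac{1}{6062}$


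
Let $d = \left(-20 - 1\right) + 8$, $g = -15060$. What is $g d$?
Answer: $195780$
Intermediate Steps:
$d = -13$ ($d = -21 + 8 = -13$)
$g d = \left(-15060\right) \left(-13\right) = 195780$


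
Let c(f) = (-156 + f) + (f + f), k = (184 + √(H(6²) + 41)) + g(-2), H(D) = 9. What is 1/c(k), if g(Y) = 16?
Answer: 74/32781 - 5*√2/65562 ≈ 0.0021496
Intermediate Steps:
k = 200 + 5*√2 (k = (184 + √(9 + 41)) + 16 = (184 + √50) + 16 = (184 + 5*√2) + 16 = 200 + 5*√2 ≈ 207.07)
c(f) = -156 + 3*f (c(f) = (-156 + f) + 2*f = -156 + 3*f)
1/c(k) = 1/(-156 + 3*(200 + 5*√2)) = 1/(-156 + (600 + 15*√2)) = 1/(444 + 15*√2)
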